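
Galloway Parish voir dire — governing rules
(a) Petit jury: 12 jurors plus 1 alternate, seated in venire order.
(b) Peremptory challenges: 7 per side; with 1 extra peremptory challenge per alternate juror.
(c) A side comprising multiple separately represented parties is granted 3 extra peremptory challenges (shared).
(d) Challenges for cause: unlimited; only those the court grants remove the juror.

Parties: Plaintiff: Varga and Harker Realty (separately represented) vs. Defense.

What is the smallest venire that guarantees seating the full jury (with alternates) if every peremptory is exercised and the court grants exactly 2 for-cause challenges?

34

Seats to fill: 12 + 1 alternates = 13.
Peremptories — Plaintiff: 7 + 1×1 + 3 = 11; Defense: 7 + 1×1 = 8; total 19.
For-cause removals: 2.
Minimum venire: 13 + 19 + 2 = 34.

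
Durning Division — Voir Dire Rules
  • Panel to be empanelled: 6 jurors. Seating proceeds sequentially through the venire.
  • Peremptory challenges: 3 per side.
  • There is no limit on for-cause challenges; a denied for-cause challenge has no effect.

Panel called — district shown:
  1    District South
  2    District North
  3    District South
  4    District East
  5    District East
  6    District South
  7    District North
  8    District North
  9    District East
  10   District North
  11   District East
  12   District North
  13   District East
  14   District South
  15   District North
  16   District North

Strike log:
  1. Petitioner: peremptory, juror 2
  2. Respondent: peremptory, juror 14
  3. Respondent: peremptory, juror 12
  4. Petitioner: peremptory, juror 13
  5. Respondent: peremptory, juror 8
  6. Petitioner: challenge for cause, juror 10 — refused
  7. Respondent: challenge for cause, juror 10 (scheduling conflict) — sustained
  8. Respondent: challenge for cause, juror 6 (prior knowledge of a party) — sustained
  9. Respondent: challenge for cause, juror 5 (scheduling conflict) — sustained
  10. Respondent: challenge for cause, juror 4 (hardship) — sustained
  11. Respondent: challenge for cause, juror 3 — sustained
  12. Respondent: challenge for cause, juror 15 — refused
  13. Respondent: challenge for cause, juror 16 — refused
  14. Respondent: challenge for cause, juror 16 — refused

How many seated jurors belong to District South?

Removed: #2, #3, #4, #5, #6, #8, #10, #12, #13, #14.
Seated jurors 1–6: #1, #7, #9, #11, #15, #16.
Of those, in District South: #1 → 1.

1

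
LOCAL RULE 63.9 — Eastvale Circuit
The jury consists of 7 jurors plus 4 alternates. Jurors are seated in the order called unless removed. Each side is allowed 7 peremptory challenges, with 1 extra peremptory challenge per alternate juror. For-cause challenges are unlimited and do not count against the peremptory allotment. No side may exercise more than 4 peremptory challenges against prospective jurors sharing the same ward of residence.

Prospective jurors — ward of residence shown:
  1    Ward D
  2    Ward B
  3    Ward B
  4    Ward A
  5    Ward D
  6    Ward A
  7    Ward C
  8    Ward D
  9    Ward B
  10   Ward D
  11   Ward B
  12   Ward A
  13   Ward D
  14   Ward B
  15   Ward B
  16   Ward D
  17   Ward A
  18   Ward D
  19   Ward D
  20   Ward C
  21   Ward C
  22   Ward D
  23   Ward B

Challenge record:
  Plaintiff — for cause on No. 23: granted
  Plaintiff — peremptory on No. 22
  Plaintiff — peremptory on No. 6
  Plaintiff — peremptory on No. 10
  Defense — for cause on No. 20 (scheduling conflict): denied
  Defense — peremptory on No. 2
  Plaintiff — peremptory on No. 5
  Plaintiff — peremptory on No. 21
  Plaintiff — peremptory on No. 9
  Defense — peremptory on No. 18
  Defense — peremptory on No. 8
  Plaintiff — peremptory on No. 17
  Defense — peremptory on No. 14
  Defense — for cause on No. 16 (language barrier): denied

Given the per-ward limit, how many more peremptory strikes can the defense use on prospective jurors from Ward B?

Defense peremptories so far: #2, #18, #8, #14 — 4 of 11 used, 7 left overall.
Against Ward B: #2, #14 — 2 used; per-ward cap 4 leaves 2.
Binding limit: min(7, 2) = 2.

2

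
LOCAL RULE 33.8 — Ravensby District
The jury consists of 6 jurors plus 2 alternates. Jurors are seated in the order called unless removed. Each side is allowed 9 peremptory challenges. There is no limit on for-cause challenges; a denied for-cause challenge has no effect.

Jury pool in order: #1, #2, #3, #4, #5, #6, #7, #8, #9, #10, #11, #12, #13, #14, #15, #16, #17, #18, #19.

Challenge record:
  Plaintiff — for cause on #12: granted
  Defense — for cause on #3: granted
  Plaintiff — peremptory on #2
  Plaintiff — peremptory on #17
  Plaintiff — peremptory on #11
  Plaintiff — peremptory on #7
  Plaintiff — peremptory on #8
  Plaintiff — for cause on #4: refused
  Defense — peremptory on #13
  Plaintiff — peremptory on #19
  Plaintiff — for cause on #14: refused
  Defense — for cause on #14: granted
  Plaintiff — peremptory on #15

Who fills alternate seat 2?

18

Removed: #2, #3, #7, #8, #11, #12, #13, #14, #15, #17, #19. (#4 stays — for-cause denied.)
Seating in order: seats 1–6 → #1, #4, #5, #6, #9, #10; alternates → #16, #18.
So alternate 2 is #18.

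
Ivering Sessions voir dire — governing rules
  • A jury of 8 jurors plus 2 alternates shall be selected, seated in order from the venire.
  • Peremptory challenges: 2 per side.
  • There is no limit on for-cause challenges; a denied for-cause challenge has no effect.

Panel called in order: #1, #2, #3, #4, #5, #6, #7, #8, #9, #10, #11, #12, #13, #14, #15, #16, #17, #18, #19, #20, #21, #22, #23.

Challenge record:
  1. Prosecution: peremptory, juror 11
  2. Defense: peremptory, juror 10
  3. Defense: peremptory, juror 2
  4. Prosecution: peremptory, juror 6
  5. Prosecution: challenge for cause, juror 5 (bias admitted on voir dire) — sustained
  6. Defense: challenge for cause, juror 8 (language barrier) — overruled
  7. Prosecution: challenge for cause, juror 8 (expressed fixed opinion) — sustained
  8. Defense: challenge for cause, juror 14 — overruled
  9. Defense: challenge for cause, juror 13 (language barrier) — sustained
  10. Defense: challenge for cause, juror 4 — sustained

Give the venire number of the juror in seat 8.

16

Removed: #2, #4, #5, #6, #8, #10, #11, #13. (#14 stays — for-cause denied.)
Filling seats in venire order through position 8: #1, #3, #7, #9, #12, #14, #15, #16.
So seat 8 is #16.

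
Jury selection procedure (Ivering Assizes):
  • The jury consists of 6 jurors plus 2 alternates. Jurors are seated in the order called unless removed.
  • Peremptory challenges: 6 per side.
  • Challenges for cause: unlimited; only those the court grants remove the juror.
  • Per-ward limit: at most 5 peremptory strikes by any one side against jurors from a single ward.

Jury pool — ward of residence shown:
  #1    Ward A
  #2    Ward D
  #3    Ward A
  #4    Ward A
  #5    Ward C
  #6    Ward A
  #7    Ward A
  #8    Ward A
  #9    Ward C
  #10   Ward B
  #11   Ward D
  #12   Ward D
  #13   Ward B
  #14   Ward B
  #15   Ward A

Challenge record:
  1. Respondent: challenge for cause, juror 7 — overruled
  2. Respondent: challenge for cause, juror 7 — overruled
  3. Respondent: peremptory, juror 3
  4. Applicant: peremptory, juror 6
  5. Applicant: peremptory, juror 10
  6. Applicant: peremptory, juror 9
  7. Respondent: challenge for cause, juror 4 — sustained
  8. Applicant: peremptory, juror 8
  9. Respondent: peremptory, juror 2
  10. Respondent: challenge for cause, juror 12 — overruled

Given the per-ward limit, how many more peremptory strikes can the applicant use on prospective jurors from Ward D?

2

Applicant peremptories so far: #6, #10, #9, #8 — 4 of 6 used, 2 left overall.
Against Ward D: none yet — per-ward cap 5 leaves 5.
Binding limit: min(2, 5) = 2.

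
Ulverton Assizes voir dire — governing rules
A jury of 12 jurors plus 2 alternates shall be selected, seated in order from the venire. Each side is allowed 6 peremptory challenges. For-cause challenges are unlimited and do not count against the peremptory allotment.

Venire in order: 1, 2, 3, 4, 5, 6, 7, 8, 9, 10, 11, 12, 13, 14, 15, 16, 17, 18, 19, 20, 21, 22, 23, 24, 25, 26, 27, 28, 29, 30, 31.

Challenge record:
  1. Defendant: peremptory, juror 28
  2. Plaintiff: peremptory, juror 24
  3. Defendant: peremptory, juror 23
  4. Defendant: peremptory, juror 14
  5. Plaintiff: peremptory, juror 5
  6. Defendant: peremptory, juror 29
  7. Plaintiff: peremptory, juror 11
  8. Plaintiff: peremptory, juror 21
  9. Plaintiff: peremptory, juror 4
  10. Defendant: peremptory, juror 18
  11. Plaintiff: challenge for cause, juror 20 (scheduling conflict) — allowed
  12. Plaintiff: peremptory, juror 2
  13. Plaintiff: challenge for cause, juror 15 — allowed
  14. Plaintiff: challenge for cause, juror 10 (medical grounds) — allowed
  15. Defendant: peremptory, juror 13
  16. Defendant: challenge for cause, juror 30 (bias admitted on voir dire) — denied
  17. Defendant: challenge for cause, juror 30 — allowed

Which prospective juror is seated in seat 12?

Removed: #2, #4, #5, #10, #11, #13, #14, #15, #18, #20, #21, #23, #24, #28, #29, #30.
Seating in order: seats 1–12 → #1, #3, #6, #7, #8, #9, #12, #16, #17, #19, #22, #25; alternates → #26, #27.
So seat 12 is #25.

25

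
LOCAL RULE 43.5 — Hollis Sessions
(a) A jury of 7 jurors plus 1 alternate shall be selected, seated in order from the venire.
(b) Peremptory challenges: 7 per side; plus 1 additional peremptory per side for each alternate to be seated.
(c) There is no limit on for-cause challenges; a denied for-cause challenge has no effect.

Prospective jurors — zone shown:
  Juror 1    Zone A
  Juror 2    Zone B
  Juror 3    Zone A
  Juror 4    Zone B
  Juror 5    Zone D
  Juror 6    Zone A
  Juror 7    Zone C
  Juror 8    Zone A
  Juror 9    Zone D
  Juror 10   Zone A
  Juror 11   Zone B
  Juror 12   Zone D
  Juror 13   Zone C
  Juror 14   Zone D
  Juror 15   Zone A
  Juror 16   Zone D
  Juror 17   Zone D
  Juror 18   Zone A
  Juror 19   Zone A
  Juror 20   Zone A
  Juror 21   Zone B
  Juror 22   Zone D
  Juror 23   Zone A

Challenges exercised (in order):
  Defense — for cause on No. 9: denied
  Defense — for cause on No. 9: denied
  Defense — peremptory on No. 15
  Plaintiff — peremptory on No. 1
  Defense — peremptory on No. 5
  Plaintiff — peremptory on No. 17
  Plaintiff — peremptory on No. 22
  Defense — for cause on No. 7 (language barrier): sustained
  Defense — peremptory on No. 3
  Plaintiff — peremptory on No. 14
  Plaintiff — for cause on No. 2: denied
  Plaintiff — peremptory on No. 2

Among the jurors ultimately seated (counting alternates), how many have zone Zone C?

Removed: #1, #2, #3, #5, #7, #14, #15, #17, #22.
Seated (8 incl. alternates): #4, #6, #8, #9, #10, #11, #12, #13.
Of those, in Zone C: #13 → 1.

1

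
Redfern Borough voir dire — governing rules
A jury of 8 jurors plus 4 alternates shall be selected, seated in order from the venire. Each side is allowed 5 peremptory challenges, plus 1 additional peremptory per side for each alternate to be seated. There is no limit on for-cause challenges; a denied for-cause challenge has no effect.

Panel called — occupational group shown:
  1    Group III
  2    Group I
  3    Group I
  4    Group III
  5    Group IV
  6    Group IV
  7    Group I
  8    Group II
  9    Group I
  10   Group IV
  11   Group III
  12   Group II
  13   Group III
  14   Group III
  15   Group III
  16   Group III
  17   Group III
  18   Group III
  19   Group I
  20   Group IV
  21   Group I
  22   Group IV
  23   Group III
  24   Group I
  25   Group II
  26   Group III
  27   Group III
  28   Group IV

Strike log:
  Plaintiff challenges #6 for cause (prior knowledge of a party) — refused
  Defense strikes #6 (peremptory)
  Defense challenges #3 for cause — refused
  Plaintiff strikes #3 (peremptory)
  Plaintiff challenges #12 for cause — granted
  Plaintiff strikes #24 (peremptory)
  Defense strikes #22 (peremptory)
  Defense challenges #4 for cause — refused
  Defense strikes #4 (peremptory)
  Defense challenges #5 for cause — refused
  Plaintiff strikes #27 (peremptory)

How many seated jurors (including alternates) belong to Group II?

1

Removed: #3, #4, #6, #12, #22, #24, #27.
Seated (12 incl. alternates): #1, #2, #5, #7, #8, #9, #10, #11, #13, #14, #15, #16.
Of those, in Group II: #8 → 1.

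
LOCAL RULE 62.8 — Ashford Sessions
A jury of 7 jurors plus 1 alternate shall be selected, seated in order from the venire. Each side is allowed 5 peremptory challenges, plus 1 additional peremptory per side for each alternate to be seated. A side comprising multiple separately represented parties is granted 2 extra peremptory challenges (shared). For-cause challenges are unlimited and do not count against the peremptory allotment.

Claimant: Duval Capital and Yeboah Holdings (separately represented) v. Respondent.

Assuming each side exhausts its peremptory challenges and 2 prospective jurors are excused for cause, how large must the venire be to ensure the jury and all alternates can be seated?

Seats to fill: 7 + 1 alternates = 8.
Peremptories — Claimant: 5 + 1×1 + 2 = 8; Respondent: 5 + 1×1 = 6; total 14.
For-cause removals: 2.
Minimum venire: 8 + 14 + 2 = 24.

24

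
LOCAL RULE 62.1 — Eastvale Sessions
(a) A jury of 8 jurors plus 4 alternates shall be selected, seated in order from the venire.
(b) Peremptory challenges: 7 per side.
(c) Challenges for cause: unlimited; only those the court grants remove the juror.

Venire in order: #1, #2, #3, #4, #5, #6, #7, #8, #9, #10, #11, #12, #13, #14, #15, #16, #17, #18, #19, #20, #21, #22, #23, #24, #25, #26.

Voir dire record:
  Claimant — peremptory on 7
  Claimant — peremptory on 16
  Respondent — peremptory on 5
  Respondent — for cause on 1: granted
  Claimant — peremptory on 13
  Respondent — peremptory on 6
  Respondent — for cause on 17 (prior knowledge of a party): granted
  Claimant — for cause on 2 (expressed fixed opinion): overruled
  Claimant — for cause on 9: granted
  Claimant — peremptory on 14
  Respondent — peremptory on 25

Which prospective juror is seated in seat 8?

Removed: #1, #5, #6, #7, #9, #13, #14, #16, #17, #25. (#2 stays — for-cause denied.)
Seating in order: seats 1–8 → #2, #3, #4, #8, #10, #11, #12, #15; alternates → #18, #19, #20, #21.
So seat 8 is #15.

15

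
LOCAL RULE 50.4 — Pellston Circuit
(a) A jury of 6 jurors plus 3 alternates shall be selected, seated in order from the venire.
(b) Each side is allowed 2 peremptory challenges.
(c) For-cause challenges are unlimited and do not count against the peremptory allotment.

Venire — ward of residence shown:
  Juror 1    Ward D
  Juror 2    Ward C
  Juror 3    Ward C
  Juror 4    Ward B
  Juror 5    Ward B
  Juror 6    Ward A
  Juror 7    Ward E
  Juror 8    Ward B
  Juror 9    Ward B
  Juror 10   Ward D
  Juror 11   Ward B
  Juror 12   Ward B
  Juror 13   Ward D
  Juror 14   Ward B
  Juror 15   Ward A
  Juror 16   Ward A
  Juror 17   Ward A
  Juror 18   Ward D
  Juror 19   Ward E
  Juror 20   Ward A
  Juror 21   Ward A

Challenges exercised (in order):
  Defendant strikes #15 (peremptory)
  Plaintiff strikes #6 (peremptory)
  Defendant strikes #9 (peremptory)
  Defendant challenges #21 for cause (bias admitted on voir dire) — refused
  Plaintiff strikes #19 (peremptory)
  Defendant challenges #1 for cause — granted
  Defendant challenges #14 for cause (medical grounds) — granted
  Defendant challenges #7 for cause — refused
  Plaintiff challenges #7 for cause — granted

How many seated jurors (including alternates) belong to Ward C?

2

Removed: #1, #6, #7, #9, #14, #15, #19.
Seated (9 incl. alternates): #2, #3, #4, #5, #8, #10, #11, #12, #13.
Of those, in Ward C: #2, #3 → 2.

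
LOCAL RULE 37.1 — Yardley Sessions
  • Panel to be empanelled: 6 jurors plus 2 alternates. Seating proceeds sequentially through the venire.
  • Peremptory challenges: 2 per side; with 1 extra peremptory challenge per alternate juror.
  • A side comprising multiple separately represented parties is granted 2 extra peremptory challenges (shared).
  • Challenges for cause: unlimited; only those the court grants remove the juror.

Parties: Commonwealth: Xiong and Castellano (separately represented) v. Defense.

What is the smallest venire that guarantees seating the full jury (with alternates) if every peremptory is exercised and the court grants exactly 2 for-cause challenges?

Seats to fill: 6 + 2 alternates = 8.
Peremptories — Commonwealth: 2 + 1×2 + 2 = 6; Defense: 2 + 1×2 = 4; total 10.
For-cause removals: 2.
Minimum venire: 8 + 10 + 2 = 20.

20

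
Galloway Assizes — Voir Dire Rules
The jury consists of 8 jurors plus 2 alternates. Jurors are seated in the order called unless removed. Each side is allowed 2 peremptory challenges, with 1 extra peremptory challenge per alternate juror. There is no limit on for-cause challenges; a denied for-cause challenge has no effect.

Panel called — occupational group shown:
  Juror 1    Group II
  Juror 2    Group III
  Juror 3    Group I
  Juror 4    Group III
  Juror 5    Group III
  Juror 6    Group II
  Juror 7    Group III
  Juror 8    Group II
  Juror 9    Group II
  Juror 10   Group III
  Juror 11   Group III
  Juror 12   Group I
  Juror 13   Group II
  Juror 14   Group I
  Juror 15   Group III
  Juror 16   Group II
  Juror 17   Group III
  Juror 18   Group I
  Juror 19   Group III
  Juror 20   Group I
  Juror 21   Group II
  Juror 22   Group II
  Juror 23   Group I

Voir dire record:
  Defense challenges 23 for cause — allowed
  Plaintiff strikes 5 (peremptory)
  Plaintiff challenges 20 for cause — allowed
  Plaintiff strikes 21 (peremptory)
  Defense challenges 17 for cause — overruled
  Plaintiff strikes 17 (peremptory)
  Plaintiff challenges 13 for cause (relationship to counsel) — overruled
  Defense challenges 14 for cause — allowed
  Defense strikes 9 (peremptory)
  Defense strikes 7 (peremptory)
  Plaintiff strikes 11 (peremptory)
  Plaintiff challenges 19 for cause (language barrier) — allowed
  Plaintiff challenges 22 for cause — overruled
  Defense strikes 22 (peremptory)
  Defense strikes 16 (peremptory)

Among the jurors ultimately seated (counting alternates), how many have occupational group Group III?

Removed: #5, #7, #9, #11, #14, #16, #17, #19, #20, #21, #22, #23.
Seated (10 incl. alternates): #1, #2, #3, #4, #6, #8, #10, #12, #13, #15.
Of those, in Group III: #2, #4, #10, #15 → 4.

4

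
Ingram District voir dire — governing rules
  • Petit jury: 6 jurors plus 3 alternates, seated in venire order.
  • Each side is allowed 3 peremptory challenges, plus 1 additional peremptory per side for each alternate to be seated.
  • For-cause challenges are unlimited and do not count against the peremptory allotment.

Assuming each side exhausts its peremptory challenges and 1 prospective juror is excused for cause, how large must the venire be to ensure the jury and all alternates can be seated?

Seats to fill: 6 + 3 alternates = 9.
Peremptories: 3 + 1×3 = 6 per side × 2 sides = 12.
For-cause removals: 1.
Minimum venire: 9 + 12 + 1 = 22.

22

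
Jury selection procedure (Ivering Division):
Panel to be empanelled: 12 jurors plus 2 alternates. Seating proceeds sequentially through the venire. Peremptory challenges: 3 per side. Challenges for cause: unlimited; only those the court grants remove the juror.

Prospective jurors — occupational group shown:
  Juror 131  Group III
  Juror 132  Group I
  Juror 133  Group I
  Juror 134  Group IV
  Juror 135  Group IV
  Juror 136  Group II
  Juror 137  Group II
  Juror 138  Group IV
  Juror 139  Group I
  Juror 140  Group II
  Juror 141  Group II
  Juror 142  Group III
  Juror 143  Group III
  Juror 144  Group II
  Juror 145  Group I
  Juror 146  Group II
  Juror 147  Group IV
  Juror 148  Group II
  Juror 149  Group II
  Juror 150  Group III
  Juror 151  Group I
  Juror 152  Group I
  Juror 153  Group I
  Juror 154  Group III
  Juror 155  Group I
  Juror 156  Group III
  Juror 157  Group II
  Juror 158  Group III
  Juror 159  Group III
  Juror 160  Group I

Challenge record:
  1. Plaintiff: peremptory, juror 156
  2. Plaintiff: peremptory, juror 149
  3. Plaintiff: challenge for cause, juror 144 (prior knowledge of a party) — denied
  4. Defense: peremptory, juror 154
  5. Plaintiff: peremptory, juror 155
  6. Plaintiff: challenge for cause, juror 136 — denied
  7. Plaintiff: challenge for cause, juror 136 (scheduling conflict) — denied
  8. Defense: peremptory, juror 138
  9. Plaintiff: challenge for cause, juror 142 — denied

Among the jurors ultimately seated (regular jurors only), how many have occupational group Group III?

Removed: #138, #149, #154, #155, #156.
Seated jurors 1–12: #131, #132, #133, #134, #135, #136, #137, #139, #140, #141, #142, #143 (alternates #144, #145 not counted).
Of those, in Group III: #131, #142, #143 → 3.

3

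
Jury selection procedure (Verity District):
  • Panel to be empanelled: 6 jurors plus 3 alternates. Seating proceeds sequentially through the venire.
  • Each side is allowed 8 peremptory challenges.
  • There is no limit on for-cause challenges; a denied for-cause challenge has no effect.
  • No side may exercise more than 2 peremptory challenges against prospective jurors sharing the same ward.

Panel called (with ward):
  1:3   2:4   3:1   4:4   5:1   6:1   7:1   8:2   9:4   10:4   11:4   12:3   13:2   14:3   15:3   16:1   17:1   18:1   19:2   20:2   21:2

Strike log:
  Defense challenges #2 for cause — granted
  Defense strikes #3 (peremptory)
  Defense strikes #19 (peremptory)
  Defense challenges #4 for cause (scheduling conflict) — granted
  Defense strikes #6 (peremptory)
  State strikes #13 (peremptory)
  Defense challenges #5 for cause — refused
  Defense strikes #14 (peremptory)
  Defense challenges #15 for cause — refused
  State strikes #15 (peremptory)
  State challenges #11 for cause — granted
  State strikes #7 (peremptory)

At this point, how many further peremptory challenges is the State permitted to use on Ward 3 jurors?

State peremptories so far: #13, #15, #7 — 3 of 8 used, 5 left overall.
Against Ward 3: #15 — 1 used; per-ward cap 2 leaves 1.
Binding limit: min(5, 1) = 1.

1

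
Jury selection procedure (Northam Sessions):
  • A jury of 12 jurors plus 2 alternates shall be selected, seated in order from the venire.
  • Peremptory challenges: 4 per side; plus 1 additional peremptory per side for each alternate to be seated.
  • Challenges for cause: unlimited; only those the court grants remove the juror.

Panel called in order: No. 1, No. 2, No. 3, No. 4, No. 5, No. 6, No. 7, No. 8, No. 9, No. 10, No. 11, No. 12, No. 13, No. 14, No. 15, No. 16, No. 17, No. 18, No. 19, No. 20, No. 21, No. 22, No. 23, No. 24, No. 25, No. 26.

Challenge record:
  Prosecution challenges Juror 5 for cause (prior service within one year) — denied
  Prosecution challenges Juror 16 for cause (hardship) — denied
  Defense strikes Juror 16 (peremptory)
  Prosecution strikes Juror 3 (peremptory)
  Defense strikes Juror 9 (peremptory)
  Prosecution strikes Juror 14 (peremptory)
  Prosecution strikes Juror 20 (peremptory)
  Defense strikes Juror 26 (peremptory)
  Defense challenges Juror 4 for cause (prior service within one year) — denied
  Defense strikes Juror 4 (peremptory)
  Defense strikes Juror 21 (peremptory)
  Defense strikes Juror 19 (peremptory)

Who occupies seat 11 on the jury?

15

Removed: #3, #4, #9, #14, #16, #19, #20, #21, #26. (#5 stays — for-cause denied.)
Seating in order: seats 1–12 → #1, #2, #5, #6, #7, #8, #10, #11, #12, #13, #15, #17; alternates → #18, #22.
So seat 11 is #15.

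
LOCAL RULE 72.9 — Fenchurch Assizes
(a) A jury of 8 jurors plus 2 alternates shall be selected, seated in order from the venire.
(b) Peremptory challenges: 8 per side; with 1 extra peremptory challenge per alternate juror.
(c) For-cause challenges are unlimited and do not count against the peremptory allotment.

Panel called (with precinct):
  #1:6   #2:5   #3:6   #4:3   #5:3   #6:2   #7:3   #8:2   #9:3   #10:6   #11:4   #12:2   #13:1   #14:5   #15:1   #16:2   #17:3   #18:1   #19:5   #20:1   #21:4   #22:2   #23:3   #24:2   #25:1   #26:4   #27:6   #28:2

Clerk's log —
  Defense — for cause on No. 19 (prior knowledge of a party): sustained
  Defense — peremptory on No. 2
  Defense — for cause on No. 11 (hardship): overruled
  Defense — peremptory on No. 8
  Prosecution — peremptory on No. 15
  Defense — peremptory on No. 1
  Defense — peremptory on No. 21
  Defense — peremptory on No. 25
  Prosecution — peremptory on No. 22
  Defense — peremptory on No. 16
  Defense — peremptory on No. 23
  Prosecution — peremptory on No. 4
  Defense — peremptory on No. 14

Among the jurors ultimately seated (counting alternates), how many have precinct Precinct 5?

0

Removed: #1, #2, #4, #8, #14, #15, #16, #19, #21, #22, #23, #25.
Seated (10 incl. alternates): #3, #5, #6, #7, #9, #10, #11, #12, #13, #17.
None of those are in Precinct 5 → 0.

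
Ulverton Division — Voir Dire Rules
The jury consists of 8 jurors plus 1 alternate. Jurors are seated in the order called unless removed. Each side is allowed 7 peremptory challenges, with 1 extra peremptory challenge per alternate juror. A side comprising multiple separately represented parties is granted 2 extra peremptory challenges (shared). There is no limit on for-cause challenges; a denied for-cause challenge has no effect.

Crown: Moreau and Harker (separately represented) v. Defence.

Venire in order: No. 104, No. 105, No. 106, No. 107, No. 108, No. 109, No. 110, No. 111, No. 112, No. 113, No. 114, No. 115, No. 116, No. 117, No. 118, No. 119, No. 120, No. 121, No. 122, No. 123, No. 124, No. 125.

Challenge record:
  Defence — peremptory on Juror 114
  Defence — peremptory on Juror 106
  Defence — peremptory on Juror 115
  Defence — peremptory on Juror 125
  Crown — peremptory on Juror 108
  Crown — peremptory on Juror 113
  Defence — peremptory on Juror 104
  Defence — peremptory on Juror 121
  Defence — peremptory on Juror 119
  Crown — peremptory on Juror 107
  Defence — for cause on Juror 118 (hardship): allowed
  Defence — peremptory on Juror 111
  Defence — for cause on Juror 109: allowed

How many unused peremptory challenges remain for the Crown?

Crown allotment: 7 base + 1 × 1 alternate + 2 multi-party = 10.
Crown peremptories used: #108, #113, #107 — 3.
Remaining: 10 − 3 = 7.

7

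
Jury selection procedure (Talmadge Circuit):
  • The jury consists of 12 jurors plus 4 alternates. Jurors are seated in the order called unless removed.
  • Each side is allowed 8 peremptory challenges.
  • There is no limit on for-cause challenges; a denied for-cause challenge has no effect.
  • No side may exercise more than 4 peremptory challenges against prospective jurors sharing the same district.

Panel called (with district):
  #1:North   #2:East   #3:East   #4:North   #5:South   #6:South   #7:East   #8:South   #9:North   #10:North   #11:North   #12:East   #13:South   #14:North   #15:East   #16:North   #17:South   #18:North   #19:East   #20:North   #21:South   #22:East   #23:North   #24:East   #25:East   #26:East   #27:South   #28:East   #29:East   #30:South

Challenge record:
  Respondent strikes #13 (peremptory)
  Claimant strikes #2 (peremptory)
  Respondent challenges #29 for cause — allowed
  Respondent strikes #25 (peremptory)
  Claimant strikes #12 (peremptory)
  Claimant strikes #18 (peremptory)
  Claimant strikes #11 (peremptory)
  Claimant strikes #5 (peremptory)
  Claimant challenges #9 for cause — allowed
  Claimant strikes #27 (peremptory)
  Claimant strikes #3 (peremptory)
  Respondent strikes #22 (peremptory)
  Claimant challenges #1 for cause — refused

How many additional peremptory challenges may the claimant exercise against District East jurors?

Claimant peremptories so far: #2, #12, #18, #11, #5, #27, #3 — 7 of 8 used, 1 left overall.
Against District East: #2, #12, #3 — 3 used; per-district cap 4 leaves 1.
Binding limit: min(1, 1) = 1.

1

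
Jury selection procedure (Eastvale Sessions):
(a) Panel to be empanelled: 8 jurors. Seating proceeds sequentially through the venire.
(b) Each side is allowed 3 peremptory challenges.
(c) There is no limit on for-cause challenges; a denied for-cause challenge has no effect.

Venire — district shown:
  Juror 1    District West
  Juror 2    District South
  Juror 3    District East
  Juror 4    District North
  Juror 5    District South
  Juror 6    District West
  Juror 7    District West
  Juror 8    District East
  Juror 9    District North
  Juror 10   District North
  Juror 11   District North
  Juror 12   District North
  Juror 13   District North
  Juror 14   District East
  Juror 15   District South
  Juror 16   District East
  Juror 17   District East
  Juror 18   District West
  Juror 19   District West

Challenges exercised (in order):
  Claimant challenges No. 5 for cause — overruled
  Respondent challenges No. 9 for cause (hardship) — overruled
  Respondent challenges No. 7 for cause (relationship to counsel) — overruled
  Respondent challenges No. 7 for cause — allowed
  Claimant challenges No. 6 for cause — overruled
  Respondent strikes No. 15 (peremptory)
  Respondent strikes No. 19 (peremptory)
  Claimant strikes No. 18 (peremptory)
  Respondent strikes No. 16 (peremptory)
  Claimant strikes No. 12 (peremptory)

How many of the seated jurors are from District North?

2

Removed: #7, #12, #15, #16, #18, #19.
Seated jurors 1–8: #1, #2, #3, #4, #5, #6, #8, #9.
Of those, in District North: #4, #9 → 2.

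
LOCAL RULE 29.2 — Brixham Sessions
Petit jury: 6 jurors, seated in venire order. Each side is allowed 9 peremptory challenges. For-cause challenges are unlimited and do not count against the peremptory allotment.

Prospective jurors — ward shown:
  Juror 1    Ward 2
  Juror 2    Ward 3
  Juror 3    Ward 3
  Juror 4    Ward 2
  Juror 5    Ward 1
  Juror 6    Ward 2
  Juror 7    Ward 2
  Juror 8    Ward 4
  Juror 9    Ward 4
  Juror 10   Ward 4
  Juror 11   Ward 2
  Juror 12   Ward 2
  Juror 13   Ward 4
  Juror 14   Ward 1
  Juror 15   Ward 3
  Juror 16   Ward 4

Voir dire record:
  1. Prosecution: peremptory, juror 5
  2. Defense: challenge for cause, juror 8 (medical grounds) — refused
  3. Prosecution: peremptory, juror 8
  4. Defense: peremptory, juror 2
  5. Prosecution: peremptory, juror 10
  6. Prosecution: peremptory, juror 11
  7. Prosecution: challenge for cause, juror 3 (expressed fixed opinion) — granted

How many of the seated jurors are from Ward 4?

1

Removed: #2, #3, #5, #8, #10, #11.
Seated jurors 1–6: #1, #4, #6, #7, #9, #12.
Of those, in Ward 4: #9 → 1.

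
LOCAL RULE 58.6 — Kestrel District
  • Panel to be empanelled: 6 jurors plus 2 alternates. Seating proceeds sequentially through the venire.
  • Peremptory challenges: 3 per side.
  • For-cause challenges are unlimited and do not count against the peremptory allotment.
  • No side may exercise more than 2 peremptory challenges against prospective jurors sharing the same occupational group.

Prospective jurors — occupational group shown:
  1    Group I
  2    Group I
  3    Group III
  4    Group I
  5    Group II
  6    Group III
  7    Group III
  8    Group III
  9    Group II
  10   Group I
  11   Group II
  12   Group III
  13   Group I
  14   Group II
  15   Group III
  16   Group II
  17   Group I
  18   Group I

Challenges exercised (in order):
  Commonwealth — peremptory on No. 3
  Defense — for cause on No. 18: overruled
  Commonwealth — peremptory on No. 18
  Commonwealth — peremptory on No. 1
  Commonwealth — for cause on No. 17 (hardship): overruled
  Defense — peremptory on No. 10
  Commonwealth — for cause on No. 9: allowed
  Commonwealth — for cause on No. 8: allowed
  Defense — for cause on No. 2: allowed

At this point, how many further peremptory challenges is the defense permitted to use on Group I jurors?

Defense peremptories so far: #10 — 1 of 3 used, 2 left overall.
Against Group I: #10 — 1 used; per-group cap 2 leaves 1.
Binding limit: min(2, 1) = 1.

1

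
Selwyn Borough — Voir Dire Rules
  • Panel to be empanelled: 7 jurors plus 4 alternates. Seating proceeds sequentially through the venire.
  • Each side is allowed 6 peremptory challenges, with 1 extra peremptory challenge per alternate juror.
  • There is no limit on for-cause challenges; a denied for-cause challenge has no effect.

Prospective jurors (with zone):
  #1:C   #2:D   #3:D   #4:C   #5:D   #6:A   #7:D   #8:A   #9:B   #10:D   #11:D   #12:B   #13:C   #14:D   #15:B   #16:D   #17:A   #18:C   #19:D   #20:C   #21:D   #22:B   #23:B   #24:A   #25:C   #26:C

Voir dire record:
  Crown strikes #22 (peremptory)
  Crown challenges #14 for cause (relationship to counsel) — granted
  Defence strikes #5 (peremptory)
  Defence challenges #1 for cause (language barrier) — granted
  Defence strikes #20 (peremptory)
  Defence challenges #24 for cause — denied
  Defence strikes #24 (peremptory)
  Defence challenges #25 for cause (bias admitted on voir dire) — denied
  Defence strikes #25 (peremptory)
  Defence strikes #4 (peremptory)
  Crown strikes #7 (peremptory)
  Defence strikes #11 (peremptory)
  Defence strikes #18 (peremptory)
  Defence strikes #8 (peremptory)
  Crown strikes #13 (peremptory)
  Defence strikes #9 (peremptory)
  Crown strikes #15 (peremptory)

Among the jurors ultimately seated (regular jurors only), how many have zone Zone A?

Removed: #1, #4, #5, #7, #8, #9, #11, #13, #14, #15, #18, #20, #22, #24, #25.
Seated jurors 1–7: #2, #3, #6, #10, #12, #16, #17 (alternates #19, #21, #23, #26 not counted).
Of those, in Zone A: #6, #17 → 2.

2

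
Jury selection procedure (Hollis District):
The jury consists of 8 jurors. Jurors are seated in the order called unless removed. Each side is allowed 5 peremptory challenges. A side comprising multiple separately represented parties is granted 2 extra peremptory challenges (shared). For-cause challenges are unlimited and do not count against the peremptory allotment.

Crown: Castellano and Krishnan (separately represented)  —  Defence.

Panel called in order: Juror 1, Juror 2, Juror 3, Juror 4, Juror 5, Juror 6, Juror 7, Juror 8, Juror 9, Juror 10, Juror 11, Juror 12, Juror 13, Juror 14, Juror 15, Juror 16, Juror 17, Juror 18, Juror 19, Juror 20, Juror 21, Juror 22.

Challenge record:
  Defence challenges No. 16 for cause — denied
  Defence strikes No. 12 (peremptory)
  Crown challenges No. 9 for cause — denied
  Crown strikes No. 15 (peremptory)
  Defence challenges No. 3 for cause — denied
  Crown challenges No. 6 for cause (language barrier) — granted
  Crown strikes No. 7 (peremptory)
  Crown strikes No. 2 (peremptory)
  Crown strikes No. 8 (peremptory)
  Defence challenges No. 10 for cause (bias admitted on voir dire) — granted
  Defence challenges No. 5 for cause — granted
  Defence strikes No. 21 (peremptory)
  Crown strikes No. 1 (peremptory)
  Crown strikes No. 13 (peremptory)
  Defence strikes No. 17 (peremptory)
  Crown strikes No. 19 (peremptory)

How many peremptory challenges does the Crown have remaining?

Crown allotment: 5 base + 2 multi-party = 7.
Crown peremptories used: #15, #7, #2, #8, #1, #13, #19 — 7 (for-cause on #9, #6 don't count).
Remaining: 7 − 7 = 0.

0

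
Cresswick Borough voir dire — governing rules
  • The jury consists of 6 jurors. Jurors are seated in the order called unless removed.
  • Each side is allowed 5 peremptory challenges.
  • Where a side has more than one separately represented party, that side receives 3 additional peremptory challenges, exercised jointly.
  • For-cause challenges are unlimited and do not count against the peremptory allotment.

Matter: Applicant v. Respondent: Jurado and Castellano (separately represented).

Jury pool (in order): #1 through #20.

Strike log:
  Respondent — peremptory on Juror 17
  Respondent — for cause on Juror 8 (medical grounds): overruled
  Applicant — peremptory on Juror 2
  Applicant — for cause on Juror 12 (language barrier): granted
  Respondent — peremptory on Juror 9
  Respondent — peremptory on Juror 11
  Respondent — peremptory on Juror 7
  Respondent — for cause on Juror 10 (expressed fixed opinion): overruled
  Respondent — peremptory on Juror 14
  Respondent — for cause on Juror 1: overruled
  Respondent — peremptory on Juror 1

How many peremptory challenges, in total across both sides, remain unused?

Applicant allotment: 5. Respondent allotment: 5 base + 3 multi-party = 8.
Applicant peremptories used: #2 — 1 (the for-cause on #12 doesn't count).
Respondent peremptories used: #17, #9, #11, #7, #14, #1 — 6 (for-cause on #8, #10, #1 don't count).
Remaining: (5 − 1) + (8 − 6) = 6.

6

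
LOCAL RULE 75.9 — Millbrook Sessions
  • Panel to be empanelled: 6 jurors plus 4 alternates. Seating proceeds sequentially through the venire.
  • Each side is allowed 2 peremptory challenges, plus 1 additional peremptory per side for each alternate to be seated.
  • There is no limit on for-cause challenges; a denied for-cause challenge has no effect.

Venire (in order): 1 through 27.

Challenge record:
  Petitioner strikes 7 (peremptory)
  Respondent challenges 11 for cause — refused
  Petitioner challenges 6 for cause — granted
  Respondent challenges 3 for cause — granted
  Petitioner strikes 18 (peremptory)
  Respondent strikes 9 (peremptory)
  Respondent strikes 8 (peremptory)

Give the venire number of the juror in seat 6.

11

Removed: #3, #6, #7, #8, #9, #18. (#11 stays — for-cause denied.)
Seating in order: seats 1–6 → #1, #2, #4, #5, #10, #11; alternates → #12, #13, #14, #15.
So seat 6 is #11.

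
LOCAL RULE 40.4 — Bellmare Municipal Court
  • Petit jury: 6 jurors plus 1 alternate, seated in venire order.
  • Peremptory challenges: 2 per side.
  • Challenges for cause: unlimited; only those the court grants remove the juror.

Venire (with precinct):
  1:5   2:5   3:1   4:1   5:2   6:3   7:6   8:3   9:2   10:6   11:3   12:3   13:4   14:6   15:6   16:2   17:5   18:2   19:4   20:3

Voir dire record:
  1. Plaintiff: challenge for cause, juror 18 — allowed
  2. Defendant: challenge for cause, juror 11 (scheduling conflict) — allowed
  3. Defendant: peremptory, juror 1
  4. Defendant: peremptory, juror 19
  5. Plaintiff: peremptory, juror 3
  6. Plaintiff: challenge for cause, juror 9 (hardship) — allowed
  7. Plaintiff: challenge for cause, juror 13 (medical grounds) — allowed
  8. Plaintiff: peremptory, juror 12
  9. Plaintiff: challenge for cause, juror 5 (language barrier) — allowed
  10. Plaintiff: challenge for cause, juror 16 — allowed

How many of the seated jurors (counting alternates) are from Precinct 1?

Removed: #1, #3, #5, #9, #11, #12, #13, #16, #18, #19.
Seated (7 incl. alternates): #2, #4, #6, #7, #8, #10, #14.
Of those, in Precinct 1: #4 → 1.

1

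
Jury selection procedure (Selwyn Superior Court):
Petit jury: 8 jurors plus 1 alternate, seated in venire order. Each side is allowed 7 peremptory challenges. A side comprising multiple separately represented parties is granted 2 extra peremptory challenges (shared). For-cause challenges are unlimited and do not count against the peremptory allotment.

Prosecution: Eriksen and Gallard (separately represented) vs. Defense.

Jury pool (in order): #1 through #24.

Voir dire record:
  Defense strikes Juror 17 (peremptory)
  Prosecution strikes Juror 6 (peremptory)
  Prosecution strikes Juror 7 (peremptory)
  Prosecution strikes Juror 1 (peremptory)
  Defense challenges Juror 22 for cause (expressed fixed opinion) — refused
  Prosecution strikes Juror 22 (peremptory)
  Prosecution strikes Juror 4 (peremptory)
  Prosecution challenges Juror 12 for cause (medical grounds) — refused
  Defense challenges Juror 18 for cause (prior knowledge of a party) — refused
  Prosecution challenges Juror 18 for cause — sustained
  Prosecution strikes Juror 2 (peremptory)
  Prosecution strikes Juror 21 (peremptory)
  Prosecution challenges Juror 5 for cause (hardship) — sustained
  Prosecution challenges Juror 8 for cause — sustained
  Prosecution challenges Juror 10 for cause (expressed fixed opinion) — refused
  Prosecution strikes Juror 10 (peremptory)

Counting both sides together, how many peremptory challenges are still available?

7

Prosecution allotment: 7 base + 2 multi-party = 9. Defense allotment: 7.
Prosecution peremptories used: #6, #7, #1, #22, #4, #2, #21, #10 — 8 (for-cause on #12, #18, #5, #8, #10 don't count).
Defense peremptories used: #17 — 1 (for-cause on #22, #18 don't count).
Remaining: (9 − 8) + (7 − 1) = 7.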